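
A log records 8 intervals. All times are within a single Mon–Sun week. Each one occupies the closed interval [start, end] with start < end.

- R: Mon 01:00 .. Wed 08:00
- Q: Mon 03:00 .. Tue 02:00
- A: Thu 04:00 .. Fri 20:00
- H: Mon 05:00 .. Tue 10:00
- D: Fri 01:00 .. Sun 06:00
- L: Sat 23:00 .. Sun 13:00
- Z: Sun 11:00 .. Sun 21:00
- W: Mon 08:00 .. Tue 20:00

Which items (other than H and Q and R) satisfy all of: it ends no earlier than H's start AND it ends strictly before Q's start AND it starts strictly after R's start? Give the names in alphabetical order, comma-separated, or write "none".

Conditions: its end is no earlier than H's start (X.end >= Mon 05:00) AND its end is strictly before Q's start (X.end < Mon 03:00) AND its start is strictly after R's start (X.start > Mon 01:00).
A: end Fri 20:00 >= Mon 05:00? ✓; end Fri 20:00 < Mon 03:00? ✗; start Thu 04:00 > Mon 01:00? ✓ → no.
D: end Sun 06:00 >= Mon 05:00? ✓; end Sun 06:00 < Mon 03:00? ✗; start Fri 01:00 > Mon 01:00? ✓ → no.
L: end Sun 13:00 >= Mon 05:00? ✓; end Sun 13:00 < Mon 03:00? ✗; start Sat 23:00 > Mon 01:00? ✓ → no.
W: end Tue 20:00 >= Mon 05:00? ✓; end Tue 20:00 < Mon 03:00? ✗; start Mon 08:00 > Mon 01:00? ✓ → no.
Z: end Sun 21:00 >= Mon 05:00? ✓; end Sun 21:00 < Mon 03:00? ✗; start Sun 11:00 > Mon 01:00? ✓ → no.
Result: none.

none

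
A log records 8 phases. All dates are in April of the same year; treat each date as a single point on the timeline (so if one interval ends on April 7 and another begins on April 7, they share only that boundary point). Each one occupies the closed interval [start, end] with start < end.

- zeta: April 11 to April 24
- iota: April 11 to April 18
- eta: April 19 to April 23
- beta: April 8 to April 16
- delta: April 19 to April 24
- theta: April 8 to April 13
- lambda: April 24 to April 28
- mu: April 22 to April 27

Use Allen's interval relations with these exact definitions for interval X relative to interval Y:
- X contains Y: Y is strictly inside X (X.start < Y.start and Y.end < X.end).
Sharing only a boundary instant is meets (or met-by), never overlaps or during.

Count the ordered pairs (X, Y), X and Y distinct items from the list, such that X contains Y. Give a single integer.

Checking all 56 ordered pairs for relation 'contains'; matching pairs in alphabetical order:
(zeta, eta): zeta contains eta ✓
Count: 1.

1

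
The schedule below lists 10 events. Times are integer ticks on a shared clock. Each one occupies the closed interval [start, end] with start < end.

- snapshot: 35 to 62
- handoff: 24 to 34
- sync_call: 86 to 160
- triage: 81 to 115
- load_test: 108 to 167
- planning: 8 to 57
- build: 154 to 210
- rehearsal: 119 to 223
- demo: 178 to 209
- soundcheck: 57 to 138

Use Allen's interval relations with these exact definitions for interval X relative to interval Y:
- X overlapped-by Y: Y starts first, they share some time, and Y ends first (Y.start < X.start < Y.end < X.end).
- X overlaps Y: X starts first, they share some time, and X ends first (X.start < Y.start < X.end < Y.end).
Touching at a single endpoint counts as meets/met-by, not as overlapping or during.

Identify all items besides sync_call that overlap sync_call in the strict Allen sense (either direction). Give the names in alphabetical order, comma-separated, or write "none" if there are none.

build, load_test, rehearsal, soundcheck, triage

Target sync_call = [86, 160].
build [154, 210] → overlapped-by → yes.
demo [178, 209] → after → no.
handoff [24, 34] → before → no.
load_test [108, 167] → overlapped-by → yes.
planning [8, 57] → before → no.
rehearsal [119, 223] → overlapped-by → yes.
snapshot [35, 62] → before → no.
soundcheck [57, 138] → overlaps → yes.
triage [81, 115] → overlaps → yes.
Result: build, load_test, rehearsal, soundcheck, triage.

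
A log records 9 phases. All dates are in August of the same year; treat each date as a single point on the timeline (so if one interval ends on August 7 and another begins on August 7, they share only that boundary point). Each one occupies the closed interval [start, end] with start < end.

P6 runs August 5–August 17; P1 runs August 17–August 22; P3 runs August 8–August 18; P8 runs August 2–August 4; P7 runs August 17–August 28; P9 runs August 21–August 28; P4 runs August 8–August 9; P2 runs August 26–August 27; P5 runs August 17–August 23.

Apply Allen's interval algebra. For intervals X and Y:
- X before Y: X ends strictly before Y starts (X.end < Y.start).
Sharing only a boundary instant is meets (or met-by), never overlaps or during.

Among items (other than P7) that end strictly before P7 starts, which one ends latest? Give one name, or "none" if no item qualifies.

Target P7 = [August 17, August 28].
P1 [August 17, August 22] → starts → excluded.
P2 [August 26, August 27] → during → excluded.
P3 [August 8, August 18] → overlaps → excluded.
P4 [August 8, August 9] → before → candidate.
P5 [August 17, August 23] → starts → excluded.
P6 [August 5, August 17] → meets → excluded.
P8 [August 2, August 4] → before → candidate.
P9 [August 21, August 28] → finishes → excluded.
Among candidates, latest end is August 9 → P4.

P4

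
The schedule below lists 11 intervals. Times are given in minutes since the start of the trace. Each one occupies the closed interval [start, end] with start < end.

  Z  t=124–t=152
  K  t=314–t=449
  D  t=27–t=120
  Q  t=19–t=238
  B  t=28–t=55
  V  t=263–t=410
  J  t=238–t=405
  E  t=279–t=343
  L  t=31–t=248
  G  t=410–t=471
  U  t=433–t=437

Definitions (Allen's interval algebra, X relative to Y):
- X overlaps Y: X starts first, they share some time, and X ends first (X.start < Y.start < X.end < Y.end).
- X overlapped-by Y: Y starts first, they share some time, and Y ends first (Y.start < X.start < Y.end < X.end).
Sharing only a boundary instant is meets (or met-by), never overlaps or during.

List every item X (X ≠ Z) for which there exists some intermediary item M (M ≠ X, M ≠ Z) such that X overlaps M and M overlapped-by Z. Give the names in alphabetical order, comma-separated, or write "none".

Target Z = [t=124, t=152].
Intermediaries M with M overlapped-by Z: none.
Union: none.

none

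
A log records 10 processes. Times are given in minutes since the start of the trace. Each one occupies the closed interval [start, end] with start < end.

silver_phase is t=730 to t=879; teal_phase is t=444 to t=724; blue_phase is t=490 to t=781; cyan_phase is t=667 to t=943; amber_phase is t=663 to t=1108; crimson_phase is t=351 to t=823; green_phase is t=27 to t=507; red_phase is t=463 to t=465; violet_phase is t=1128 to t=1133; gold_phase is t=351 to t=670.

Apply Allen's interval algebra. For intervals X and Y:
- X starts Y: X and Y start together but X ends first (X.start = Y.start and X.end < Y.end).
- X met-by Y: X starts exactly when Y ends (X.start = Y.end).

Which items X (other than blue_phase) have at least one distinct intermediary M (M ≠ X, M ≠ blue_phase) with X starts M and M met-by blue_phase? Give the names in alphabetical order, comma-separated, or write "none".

none

Target blue_phase = [t=490, t=781].
Intermediaries M with M met-by blue_phase: none.
Union: none.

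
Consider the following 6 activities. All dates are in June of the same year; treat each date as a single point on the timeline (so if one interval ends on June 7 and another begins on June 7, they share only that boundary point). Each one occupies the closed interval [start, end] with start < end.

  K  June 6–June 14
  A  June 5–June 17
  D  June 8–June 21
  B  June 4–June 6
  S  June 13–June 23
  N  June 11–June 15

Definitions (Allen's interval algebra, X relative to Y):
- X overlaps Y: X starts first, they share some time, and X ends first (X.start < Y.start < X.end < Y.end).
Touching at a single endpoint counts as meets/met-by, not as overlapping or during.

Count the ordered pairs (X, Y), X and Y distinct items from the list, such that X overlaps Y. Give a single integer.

8

Checking all 30 ordered pairs for relation 'overlaps'; matching pairs in alphabetical order:
(A, D): A overlaps D ✓
(A, S): A overlaps S ✓
(B, A): B overlaps A ✓
(D, S): D overlaps S ✓
(K, D): K overlaps D ✓
(K, N): K overlaps N ✓
(K, S): K overlaps S ✓
(N, S): N overlaps S ✓
Count: 8.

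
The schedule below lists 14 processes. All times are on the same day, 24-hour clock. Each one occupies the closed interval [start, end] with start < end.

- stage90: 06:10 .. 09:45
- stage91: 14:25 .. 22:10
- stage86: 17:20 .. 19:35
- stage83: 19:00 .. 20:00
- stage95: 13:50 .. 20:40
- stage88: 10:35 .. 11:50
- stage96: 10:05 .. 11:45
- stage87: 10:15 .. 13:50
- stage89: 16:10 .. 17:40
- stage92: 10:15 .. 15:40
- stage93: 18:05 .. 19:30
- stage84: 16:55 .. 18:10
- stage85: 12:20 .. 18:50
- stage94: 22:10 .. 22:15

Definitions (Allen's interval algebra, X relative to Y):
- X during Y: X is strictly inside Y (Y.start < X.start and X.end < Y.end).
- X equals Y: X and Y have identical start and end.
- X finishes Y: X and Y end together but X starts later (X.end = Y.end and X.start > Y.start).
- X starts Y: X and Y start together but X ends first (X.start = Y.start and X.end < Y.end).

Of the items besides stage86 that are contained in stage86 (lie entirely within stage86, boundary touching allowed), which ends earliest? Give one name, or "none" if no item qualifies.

stage93

Target stage86 = [17:20, 19:35].
stage83 [19:00, 20:00] → overlapped-by → excluded.
stage84 [16:55, 18:10] → overlaps → excluded.
stage85 [12:20, 18:50] → overlaps → excluded.
stage87 [10:15, 13:50] → before → excluded.
stage88 [10:35, 11:50] → before → excluded.
stage89 [16:10, 17:40] → overlaps → excluded.
stage90 [06:10, 09:45] → before → excluded.
stage91 [14:25, 22:10] → contains → excluded.
stage92 [10:15, 15:40] → before → excluded.
stage93 [18:05, 19:30] → during → candidate.
stage94 [22:10, 22:15] → after → excluded.
stage95 [13:50, 20:40] → contains → excluded.
stage96 [10:05, 11:45] → before → excluded.
Among candidates, earliest end is 19:30 → stage93.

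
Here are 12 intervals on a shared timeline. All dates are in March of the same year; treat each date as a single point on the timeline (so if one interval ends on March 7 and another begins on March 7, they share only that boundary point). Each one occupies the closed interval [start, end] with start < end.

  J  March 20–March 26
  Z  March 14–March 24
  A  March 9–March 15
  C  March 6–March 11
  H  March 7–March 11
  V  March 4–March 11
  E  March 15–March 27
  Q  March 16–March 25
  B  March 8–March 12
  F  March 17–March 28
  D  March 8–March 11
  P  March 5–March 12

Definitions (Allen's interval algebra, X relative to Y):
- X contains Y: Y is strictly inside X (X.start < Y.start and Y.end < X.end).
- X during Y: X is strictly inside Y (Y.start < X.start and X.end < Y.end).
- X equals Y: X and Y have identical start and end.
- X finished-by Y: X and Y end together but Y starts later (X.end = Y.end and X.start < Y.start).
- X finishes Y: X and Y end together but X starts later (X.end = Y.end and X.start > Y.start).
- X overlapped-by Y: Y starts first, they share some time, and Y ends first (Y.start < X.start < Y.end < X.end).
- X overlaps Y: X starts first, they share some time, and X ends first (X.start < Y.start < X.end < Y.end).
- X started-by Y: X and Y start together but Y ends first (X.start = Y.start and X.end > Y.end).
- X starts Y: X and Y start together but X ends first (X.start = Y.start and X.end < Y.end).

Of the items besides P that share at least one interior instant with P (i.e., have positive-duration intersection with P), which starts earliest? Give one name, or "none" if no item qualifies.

Target P = [March 5, March 12].
A [March 9, March 15] → overlapped-by → candidate.
B [March 8, March 12] → finishes → candidate.
C [March 6, March 11] → during → candidate.
D [March 8, March 11] → during → candidate.
E [March 15, March 27] → after → excluded.
F [March 17, March 28] → after → excluded.
H [March 7, March 11] → during → candidate.
J [March 20, March 26] → after → excluded.
Q [March 16, March 25] → after → excluded.
V [March 4, March 11] → overlaps → candidate.
Z [March 14, March 24] → after → excluded.
Among candidates, earliest start is March 4 → V.

V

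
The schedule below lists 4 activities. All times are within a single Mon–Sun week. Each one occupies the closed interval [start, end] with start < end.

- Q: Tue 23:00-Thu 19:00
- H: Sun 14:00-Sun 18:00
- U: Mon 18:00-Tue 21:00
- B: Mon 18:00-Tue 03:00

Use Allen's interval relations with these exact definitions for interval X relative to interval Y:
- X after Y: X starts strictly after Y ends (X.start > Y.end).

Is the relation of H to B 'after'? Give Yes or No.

H = [Sun 14:00, Sun 18:00], B = [Mon 18:00, Tue 03:00].
Actual relation of H to B: after.
Asked whether 'after' holds → Yes.

Yes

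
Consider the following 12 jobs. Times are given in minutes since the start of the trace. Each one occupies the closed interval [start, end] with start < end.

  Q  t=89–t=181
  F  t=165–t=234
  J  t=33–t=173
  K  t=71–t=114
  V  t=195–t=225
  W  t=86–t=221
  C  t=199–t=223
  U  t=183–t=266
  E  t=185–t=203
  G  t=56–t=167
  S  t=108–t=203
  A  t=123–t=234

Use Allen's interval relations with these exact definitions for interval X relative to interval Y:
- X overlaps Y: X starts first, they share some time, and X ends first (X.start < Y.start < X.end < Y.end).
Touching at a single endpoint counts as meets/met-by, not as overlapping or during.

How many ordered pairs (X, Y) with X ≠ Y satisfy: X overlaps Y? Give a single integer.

30

Checking all 132 ordered pairs for relation 'overlaps'; matching pairs in alphabetical order:
(A, U): A overlaps U ✓
(E, C): E overlaps C ✓
(E, V): E overlaps V ✓
(F, U): F overlaps U ✓
(G, A): G overlaps A ✓
(G, F): G overlaps F ✓
(G, Q): G overlaps Q ✓
(G, S): G overlaps S ✓
(G, W): G overlaps W ✓
(J, A): J overlaps A ✓
(J, F): J overlaps F ✓
(J, Q): J overlaps Q ✓
(J, S): J overlaps S ✓
(J, W): J overlaps W ✓
(K, Q): K overlaps Q ✓
(K, S): K overlaps S ✓
(K, W): K overlaps W ✓
(Q, A): Q overlaps A ✓
(Q, F): Q overlaps F ✓
(Q, S): Q overlaps S ✓
(S, A): S overlaps A ✓
(S, C): S overlaps C ✓
(S, F): S overlaps F ✓
(S, U): S overlaps U ✓
... plus 6 further pairs not listed.
Count: 30.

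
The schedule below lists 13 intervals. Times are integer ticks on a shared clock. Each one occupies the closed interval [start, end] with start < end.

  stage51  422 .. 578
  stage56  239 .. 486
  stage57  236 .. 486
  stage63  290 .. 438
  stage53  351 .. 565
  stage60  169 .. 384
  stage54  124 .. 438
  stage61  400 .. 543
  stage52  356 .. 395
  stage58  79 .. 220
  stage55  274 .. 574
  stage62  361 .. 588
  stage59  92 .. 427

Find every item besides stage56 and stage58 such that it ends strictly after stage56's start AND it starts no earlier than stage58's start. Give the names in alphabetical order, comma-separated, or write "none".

stage51, stage52, stage53, stage54, stage55, stage57, stage59, stage60, stage61, stage62, stage63

Conditions: its end is strictly after stage56's start (X.end > 239) AND its start is no earlier than stage58's start (X.start >= 79).
stage51: end 578 > 239? ✓; start 422 >= 79? ✓ → yes.
stage52: end 395 > 239? ✓; start 356 >= 79? ✓ → yes.
stage53: end 565 > 239? ✓; start 351 >= 79? ✓ → yes.
stage54: end 438 > 239? ✓; start 124 >= 79? ✓ → yes.
stage55: end 574 > 239? ✓; start 274 >= 79? ✓ → yes.
stage57: end 486 > 239? ✓; start 236 >= 79? ✓ → yes.
stage59: end 427 > 239? ✓; start 92 >= 79? ✓ → yes.
stage60: end 384 > 239? ✓; start 169 >= 79? ✓ → yes.
stage61: end 543 > 239? ✓; start 400 >= 79? ✓ → yes.
stage62: end 588 > 239? ✓; start 361 >= 79? ✓ → yes.
stage63: end 438 > 239? ✓; start 290 >= 79? ✓ → yes.
Result: stage51, stage52, stage53, stage54, stage55, stage57, stage59, stage60, stage61, stage62, stage63.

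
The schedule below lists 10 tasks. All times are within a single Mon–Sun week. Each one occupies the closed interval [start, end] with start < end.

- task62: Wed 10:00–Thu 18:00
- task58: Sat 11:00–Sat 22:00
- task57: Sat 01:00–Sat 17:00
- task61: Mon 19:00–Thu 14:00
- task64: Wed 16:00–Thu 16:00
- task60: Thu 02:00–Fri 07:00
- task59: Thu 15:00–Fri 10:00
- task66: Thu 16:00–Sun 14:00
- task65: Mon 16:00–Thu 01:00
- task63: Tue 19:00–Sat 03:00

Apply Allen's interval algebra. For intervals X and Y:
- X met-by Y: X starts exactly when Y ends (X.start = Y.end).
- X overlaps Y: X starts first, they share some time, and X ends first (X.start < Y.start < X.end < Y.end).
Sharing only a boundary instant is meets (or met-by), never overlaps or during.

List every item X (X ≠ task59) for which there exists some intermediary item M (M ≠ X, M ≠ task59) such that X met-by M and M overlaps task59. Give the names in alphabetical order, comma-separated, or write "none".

task66

Target task59 = [Thu 15:00, Fri 10:00].
Intermediaries M with M overlaps task59: task60, task62, task64.
Via task60 — items with X met-by task60: none.
Via task62 — items with X met-by task62: none.
Via task64 — items with X met-by task64: task66.
Union: task66.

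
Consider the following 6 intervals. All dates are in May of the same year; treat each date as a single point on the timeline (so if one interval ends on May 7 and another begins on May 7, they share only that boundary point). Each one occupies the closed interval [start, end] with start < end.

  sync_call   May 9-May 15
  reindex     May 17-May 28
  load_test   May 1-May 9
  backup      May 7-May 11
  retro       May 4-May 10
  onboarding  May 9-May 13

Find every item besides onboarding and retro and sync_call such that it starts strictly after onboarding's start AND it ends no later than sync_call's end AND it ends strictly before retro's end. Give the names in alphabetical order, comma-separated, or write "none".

Conditions: its start is strictly after onboarding's start (X.start > May 9) AND its end is no later than sync_call's end (X.end <= May 15) AND its end is strictly before retro's end (X.end < May 10).
backup: start May 7 > May 9? ✗; end May 11 <= May 15? ✓; end May 11 < May 10? ✗ → no.
load_test: start May 1 > May 9? ✗; end May 9 <= May 15? ✓; end May 9 < May 10? ✓ → no.
reindex: start May 17 > May 9? ✓; end May 28 <= May 15? ✗; end May 28 < May 10? ✗ → no.
Result: none.

none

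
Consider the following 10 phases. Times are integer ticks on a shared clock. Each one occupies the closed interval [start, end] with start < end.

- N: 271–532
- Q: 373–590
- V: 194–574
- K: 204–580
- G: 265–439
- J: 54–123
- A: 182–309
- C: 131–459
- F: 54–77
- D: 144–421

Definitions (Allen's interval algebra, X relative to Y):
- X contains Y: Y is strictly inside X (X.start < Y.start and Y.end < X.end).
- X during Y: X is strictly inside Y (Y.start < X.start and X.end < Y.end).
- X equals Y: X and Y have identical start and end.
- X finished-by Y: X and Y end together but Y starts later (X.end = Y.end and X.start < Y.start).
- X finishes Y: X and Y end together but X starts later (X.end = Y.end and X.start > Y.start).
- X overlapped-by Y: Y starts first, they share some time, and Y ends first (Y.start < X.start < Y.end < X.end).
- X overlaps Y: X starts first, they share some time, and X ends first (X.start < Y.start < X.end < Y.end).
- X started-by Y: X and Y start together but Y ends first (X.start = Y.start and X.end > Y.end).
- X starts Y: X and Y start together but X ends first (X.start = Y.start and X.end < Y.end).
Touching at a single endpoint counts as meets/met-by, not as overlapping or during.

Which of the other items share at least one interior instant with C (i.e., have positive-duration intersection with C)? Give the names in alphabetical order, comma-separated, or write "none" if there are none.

Target C = [131, 459].
A [182, 309] → during → yes.
D [144, 421] → during → yes.
F [54, 77] → before → no.
G [265, 439] → during → yes.
J [54, 123] → before → no.
K [204, 580] → overlapped-by → yes.
N [271, 532] → overlapped-by → yes.
Q [373, 590] → overlapped-by → yes.
V [194, 574] → overlapped-by → yes.
Result: A, D, G, K, N, Q, V.

A, D, G, K, N, Q, V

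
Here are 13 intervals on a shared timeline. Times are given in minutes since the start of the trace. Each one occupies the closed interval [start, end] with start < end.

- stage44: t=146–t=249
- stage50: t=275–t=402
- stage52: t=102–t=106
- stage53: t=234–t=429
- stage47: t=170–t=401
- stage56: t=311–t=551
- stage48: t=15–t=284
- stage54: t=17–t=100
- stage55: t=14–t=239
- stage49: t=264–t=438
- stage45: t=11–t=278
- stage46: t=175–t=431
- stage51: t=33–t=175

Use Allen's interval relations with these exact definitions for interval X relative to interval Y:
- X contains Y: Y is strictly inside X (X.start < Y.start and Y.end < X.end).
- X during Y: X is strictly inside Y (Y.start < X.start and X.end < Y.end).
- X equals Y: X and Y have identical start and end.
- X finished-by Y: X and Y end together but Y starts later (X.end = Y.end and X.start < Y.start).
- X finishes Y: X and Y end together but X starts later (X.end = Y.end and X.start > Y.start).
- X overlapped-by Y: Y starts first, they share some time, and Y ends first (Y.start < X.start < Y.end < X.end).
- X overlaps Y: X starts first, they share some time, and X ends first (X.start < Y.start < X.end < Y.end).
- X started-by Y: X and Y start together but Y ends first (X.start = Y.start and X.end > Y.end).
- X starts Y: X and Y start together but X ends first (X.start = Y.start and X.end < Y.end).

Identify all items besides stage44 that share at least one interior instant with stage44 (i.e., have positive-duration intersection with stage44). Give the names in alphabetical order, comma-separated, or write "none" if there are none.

stage45, stage46, stage47, stage48, stage51, stage53, stage55

Target stage44 = [t=146, t=249].
stage45 [t=11, t=278] → contains → yes.
stage46 [t=175, t=431] → overlapped-by → yes.
stage47 [t=170, t=401] → overlapped-by → yes.
stage48 [t=15, t=284] → contains → yes.
stage49 [t=264, t=438] → after → no.
stage50 [t=275, t=402] → after → no.
stage51 [t=33, t=175] → overlaps → yes.
stage52 [t=102, t=106] → before → no.
stage53 [t=234, t=429] → overlapped-by → yes.
stage54 [t=17, t=100] → before → no.
stage55 [t=14, t=239] → overlaps → yes.
stage56 [t=311, t=551] → after → no.
Result: stage45, stage46, stage47, stage48, stage51, stage53, stage55.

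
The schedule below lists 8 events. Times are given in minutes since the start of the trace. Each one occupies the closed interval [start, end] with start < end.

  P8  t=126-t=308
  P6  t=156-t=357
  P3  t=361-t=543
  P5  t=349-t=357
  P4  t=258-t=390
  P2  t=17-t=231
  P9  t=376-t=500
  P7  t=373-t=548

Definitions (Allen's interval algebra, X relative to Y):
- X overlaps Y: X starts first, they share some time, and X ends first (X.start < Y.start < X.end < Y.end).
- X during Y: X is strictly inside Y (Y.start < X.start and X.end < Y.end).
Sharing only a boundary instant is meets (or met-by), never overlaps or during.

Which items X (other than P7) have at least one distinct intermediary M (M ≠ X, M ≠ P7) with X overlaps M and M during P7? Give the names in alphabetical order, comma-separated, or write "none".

P4

Target P7 = [t=373, t=548].
Intermediaries M with M during P7: P9.
Via P9 — items with X overlaps P9: P4.
Union: P4.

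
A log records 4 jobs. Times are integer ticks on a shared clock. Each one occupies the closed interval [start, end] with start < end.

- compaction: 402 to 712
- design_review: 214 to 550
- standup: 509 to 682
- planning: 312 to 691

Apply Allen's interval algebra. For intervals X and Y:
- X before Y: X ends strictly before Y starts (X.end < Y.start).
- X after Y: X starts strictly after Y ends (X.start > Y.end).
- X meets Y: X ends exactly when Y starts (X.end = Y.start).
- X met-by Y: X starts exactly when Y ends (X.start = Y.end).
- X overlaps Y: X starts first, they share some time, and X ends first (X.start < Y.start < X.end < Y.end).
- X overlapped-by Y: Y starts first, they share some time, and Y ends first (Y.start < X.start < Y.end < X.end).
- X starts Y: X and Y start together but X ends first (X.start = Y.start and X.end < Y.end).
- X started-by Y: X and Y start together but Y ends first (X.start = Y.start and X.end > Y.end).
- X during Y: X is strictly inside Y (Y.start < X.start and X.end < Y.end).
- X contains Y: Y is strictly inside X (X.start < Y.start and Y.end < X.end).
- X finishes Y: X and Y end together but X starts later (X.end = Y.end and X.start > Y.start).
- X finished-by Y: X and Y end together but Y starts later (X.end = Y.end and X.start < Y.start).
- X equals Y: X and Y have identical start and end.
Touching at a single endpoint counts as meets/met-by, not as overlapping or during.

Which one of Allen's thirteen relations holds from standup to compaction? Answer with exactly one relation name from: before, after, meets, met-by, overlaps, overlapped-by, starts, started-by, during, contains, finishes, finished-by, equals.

standup = [509, 682]; compaction = [402, 712].
Compare endpoints: standup.start > compaction.start, standup.start < compaction.end, standup.end > compaction.start, standup.end < compaction.end.
That pattern is 'during'.

during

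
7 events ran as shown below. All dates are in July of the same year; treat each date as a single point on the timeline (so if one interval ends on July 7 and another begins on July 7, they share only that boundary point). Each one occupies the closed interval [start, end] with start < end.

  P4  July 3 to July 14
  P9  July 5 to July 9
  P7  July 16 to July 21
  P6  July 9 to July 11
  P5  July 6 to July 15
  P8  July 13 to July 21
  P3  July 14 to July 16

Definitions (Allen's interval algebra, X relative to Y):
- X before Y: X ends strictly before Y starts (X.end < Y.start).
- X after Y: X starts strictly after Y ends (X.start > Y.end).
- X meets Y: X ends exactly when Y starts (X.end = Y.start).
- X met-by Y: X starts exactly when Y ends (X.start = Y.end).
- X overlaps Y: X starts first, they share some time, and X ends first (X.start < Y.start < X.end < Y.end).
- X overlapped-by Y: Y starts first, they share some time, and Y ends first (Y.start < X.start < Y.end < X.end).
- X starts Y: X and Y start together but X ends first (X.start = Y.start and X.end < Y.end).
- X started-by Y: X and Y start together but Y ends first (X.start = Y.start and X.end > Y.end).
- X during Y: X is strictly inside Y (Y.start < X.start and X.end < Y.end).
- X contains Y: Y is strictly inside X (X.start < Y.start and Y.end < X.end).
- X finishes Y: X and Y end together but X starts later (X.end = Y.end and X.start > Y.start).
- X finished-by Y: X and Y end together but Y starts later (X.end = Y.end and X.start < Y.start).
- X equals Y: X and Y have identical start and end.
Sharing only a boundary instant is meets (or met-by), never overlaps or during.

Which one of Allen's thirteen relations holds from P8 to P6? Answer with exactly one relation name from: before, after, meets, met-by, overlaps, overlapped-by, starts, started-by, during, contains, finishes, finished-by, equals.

P8 = [July 13, July 21]; P6 = [July 9, July 11].
Compare endpoints: P8.start > P6.start, P8.start > P6.end, P8.end > P6.start, P8.end > P6.end.
That pattern is 'after'.

after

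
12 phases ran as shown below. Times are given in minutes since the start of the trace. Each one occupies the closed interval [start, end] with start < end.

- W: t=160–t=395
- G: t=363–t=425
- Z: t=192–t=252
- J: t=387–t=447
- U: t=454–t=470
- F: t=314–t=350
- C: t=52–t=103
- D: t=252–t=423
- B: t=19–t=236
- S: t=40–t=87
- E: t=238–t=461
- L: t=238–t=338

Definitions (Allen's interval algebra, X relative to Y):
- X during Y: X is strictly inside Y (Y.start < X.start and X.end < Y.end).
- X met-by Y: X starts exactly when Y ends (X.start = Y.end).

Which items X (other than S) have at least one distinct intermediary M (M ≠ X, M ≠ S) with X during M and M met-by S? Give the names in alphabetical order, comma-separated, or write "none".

none

Target S = [t=40, t=87].
Intermediaries M with M met-by S: none.
Union: none.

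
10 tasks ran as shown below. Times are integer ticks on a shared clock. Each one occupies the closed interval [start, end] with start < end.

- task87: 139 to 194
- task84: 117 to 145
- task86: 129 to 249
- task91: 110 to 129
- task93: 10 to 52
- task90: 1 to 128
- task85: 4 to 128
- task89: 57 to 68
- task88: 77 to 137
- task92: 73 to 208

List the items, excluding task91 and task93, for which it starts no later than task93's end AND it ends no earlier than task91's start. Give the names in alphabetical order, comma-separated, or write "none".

task85, task90

Conditions: its start is no later than task93's end (X.start <= 52) AND its end is no earlier than task91's start (X.end >= 110).
task84: start 117 <= 52? ✗; end 145 >= 110? ✓ → no.
task85: start 4 <= 52? ✓; end 128 >= 110? ✓ → yes.
task86: start 129 <= 52? ✗; end 249 >= 110? ✓ → no.
task87: start 139 <= 52? ✗; end 194 >= 110? ✓ → no.
task88: start 77 <= 52? ✗; end 137 >= 110? ✓ → no.
task89: start 57 <= 52? ✗; end 68 >= 110? ✗ → no.
task90: start 1 <= 52? ✓; end 128 >= 110? ✓ → yes.
task92: start 73 <= 52? ✗; end 208 >= 110? ✓ → no.
Result: task85, task90.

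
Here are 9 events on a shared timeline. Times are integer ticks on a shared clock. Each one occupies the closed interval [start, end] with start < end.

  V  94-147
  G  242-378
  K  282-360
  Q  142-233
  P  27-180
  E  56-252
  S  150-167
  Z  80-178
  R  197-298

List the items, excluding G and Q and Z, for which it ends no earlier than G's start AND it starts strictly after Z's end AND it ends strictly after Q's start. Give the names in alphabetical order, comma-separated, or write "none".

Conditions: its end is no earlier than G's start (X.end >= 242) AND its start is strictly after Z's end (X.start > 178) AND its end is strictly after Q's start (X.end > 142).
E: end 252 >= 242? ✓; start 56 > 178? ✗; end 252 > 142? ✓ → no.
K: end 360 >= 242? ✓; start 282 > 178? ✓; end 360 > 142? ✓ → yes.
P: end 180 >= 242? ✗; start 27 > 178? ✗; end 180 > 142? ✓ → no.
R: end 298 >= 242? ✓; start 197 > 178? ✓; end 298 > 142? ✓ → yes.
S: end 167 >= 242? ✗; start 150 > 178? ✗; end 167 > 142? ✓ → no.
V: end 147 >= 242? ✗; start 94 > 178? ✗; end 147 > 142? ✓ → no.
Result: K, R.

K, R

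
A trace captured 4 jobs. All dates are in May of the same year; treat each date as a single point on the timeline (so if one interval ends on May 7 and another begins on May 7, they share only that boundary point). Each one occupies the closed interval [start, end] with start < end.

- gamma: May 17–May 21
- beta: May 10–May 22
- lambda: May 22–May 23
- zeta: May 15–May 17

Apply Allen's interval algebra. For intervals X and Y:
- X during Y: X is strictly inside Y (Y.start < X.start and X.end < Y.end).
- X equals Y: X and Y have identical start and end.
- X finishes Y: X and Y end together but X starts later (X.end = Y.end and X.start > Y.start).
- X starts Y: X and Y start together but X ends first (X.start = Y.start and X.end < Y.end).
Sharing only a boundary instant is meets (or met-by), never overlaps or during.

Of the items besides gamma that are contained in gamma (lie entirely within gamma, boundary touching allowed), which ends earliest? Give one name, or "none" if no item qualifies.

Target gamma = [May 17, May 21].
beta [May 10, May 22] → contains → excluded.
lambda [May 22, May 23] → after → excluded.
zeta [May 15, May 17] → meets → excluded.
No candidates → none.

none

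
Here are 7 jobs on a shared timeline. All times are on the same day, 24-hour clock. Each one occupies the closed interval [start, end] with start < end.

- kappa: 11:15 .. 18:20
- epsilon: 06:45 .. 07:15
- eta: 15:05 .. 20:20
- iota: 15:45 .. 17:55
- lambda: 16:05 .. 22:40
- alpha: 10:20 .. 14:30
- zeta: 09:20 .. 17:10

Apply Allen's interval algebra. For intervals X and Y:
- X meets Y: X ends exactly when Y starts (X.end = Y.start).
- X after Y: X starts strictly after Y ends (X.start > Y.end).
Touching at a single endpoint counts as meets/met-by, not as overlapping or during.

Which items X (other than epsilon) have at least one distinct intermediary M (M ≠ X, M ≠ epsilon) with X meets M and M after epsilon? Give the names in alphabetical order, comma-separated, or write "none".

Target epsilon = [06:45, 07:15].
Intermediaries M with M after epsilon: alpha, eta, iota, kappa, lambda, zeta.
Via alpha — items with X meets alpha: none.
Via eta — items with X meets eta: none.
Via iota — items with X meets iota: none.
Via kappa — items with X meets kappa: none.
Via lambda — items with X meets lambda: none.
Via zeta — items with X meets zeta: none.
Union: none.

none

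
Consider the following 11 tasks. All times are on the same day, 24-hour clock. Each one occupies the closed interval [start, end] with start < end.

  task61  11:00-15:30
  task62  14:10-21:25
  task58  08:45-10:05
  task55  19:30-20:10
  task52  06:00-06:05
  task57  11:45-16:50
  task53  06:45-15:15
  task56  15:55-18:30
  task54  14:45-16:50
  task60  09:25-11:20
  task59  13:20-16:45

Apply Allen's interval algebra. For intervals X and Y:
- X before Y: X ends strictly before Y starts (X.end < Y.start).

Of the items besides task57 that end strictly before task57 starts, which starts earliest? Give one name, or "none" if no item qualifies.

Target task57 = [11:45, 16:50].
task52 [06:00, 06:05] → before → candidate.
task53 [06:45, 15:15] → overlaps → excluded.
task54 [14:45, 16:50] → finishes → excluded.
task55 [19:30, 20:10] → after → excluded.
task56 [15:55, 18:30] → overlapped-by → excluded.
task58 [08:45, 10:05] → before → candidate.
task59 [13:20, 16:45] → during → excluded.
task60 [09:25, 11:20] → before → candidate.
task61 [11:00, 15:30] → overlaps → excluded.
task62 [14:10, 21:25] → overlapped-by → excluded.
Among candidates, earliest start is 06:00 → task52.

task52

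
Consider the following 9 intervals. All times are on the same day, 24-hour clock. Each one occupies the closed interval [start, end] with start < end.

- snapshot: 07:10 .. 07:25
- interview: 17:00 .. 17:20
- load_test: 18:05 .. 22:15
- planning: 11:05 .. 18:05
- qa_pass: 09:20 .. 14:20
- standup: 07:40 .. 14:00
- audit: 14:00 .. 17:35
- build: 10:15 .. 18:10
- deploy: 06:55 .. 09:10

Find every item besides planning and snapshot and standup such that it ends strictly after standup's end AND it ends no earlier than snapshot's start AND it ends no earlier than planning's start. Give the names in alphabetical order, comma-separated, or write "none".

Conditions: its end is strictly after standup's end (X.end > 14:00) AND its end is no earlier than snapshot's start (X.end >= 07:10) AND its end is no earlier than planning's start (X.end >= 11:05).
audit: end 17:35 > 14:00? ✓; end 17:35 >= 07:10? ✓; end 17:35 >= 11:05? ✓ → yes.
build: end 18:10 > 14:00? ✓; end 18:10 >= 07:10? ✓; end 18:10 >= 11:05? ✓ → yes.
deploy: end 09:10 > 14:00? ✗; end 09:10 >= 07:10? ✓; end 09:10 >= 11:05? ✗ → no.
interview: end 17:20 > 14:00? ✓; end 17:20 >= 07:10? ✓; end 17:20 >= 11:05? ✓ → yes.
load_test: end 22:15 > 14:00? ✓; end 22:15 >= 07:10? ✓; end 22:15 >= 11:05? ✓ → yes.
qa_pass: end 14:20 > 14:00? ✓; end 14:20 >= 07:10? ✓; end 14:20 >= 11:05? ✓ → yes.
Result: audit, build, interview, load_test, qa_pass.

audit, build, interview, load_test, qa_pass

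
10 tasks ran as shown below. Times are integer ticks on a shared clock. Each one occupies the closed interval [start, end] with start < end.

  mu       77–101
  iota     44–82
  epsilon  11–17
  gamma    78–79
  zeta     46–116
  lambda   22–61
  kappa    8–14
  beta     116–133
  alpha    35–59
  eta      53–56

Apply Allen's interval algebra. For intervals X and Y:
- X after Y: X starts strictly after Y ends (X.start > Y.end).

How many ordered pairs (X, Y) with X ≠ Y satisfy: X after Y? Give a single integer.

28

Checking all 90 ordered pairs for relation 'after'; matching pairs in alphabetical order:
(alpha, epsilon): alpha after epsilon ✓
(alpha, kappa): alpha after kappa ✓
(beta, alpha): beta after alpha ✓
(beta, epsilon): beta after epsilon ✓
(beta, eta): beta after eta ✓
(beta, gamma): beta after gamma ✓
(beta, iota): beta after iota ✓
(beta, kappa): beta after kappa ✓
(beta, lambda): beta after lambda ✓
(beta, mu): beta after mu ✓
(eta, epsilon): eta after epsilon ✓
(eta, kappa): eta after kappa ✓
(gamma, alpha): gamma after alpha ✓
(gamma, epsilon): gamma after epsilon ✓
(gamma, eta): gamma after eta ✓
(gamma, kappa): gamma after kappa ✓
(gamma, lambda): gamma after lambda ✓
(iota, epsilon): iota after epsilon ✓
(iota, kappa): iota after kappa ✓
(lambda, epsilon): lambda after epsilon ✓
(lambda, kappa): lambda after kappa ✓
(mu, alpha): mu after alpha ✓
(mu, epsilon): mu after epsilon ✓
(mu, eta): mu after eta ✓
... plus 4 further pairs not listed.
Count: 28.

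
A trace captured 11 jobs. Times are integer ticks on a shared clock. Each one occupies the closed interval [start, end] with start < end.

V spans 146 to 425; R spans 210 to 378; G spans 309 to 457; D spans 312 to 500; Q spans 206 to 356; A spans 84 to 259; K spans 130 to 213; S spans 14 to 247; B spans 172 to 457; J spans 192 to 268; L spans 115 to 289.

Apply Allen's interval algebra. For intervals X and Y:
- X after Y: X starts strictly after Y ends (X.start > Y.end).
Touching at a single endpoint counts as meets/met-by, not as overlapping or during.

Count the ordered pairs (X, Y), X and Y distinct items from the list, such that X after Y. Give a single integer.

Checking all 110 ordered pairs for relation 'after'; matching pairs in alphabetical order:
(D, A): D after A ✓
(D, J): D after J ✓
(D, K): D after K ✓
(D, L): D after L ✓
(D, S): D after S ✓
(G, A): G after A ✓
(G, J): G after J ✓
(G, K): G after K ✓
(G, L): G after L ✓
(G, S): G after S ✓
Count: 10.

10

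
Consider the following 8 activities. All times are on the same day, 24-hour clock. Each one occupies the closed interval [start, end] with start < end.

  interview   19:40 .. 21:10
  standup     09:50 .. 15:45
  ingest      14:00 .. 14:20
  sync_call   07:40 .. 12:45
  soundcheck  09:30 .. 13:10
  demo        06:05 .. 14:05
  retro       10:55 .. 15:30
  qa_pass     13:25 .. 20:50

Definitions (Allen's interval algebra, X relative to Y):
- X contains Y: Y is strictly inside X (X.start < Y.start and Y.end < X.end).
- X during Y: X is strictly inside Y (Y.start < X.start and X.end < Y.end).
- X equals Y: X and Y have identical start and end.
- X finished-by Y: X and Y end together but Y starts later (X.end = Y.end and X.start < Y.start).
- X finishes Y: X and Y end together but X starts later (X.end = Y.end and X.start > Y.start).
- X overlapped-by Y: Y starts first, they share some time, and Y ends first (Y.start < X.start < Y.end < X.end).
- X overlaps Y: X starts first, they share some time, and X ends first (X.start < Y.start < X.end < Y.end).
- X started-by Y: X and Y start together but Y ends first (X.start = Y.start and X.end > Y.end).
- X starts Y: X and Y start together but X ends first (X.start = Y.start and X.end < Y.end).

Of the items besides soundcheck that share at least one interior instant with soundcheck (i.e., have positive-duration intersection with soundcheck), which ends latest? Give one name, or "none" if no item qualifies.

Target soundcheck = [09:30, 13:10].
demo [06:05, 14:05] → contains → candidate.
ingest [14:00, 14:20] → after → excluded.
interview [19:40, 21:10] → after → excluded.
qa_pass [13:25, 20:50] → after → excluded.
retro [10:55, 15:30] → overlapped-by → candidate.
standup [09:50, 15:45] → overlapped-by → candidate.
sync_call [07:40, 12:45] → overlaps → candidate.
Among candidates, latest end is 15:45 → standup.

standup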